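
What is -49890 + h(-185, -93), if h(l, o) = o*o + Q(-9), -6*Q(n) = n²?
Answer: -82509/2 ≈ -41255.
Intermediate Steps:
Q(n) = -n²/6
h(l, o) = -27/2 + o² (h(l, o) = o*o - ⅙*(-9)² = o² - ⅙*81 = o² - 27/2 = -27/2 + o²)
-49890 + h(-185, -93) = -49890 + (-27/2 + (-93)²) = -49890 + (-27/2 + 8649) = -49890 + 17271/2 = -82509/2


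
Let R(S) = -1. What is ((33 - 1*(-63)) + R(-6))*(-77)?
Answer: -7315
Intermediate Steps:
((33 - 1*(-63)) + R(-6))*(-77) = ((33 - 1*(-63)) - 1)*(-77) = ((33 + 63) - 1)*(-77) = (96 - 1)*(-77) = 95*(-77) = -7315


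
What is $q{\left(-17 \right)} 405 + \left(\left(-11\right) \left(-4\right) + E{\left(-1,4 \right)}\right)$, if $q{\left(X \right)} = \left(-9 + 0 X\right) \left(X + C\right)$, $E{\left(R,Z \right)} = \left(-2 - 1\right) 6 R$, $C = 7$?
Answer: $36512$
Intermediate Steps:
$E{\left(R,Z \right)} = - 18 R$ ($E{\left(R,Z \right)} = - 3 \cdot 6 R = - 18 R$)
$q{\left(X \right)} = -63 - 9 X$ ($q{\left(X \right)} = \left(-9 + 0 X\right) \left(X + 7\right) = \left(-9 + 0\right) \left(7 + X\right) = - 9 \left(7 + X\right) = -63 - 9 X$)
$q{\left(-17 \right)} 405 + \left(\left(-11\right) \left(-4\right) + E{\left(-1,4 \right)}\right) = \left(-63 - -153\right) 405 - -62 = \left(-63 + 153\right) 405 + \left(44 + 18\right) = 90 \cdot 405 + 62 = 36450 + 62 = 36512$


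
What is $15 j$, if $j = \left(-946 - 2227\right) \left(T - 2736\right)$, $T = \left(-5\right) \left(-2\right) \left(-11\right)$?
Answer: $135455370$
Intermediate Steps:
$T = -110$ ($T = 10 \left(-11\right) = -110$)
$j = 9030358$ ($j = \left(-946 - 2227\right) \left(-110 - 2736\right) = \left(-3173\right) \left(-2846\right) = 9030358$)
$15 j = 15 \cdot 9030358 = 135455370$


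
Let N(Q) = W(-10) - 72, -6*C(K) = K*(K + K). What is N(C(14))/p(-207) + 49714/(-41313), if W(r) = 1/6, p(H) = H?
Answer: -14646295/17103582 ≈ -0.85633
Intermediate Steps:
C(K) = -K**2/3 (C(K) = -K*(K + K)/6 = -K*2*K/6 = -K**2/3)
W(r) = 1/6 (W(r) = 1*(1/6) = 1/6)
N(Q) = -431/6 (N(Q) = 1/6 - 72 = -431/6)
N(C(14))/p(-207) + 49714/(-41313) = -431/6/(-207) + 49714/(-41313) = -431/6*(-1/207) + 49714*(-1/41313) = 431/1242 - 49714/41313 = -14646295/17103582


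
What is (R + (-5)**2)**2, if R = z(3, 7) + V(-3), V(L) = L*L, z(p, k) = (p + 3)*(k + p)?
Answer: 8836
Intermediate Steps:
z(p, k) = (3 + p)*(k + p)
V(L) = L**2
R = 69 (R = (3**2 + 3*7 + 3*3 + 7*3) + (-3)**2 = (9 + 21 + 9 + 21) + 9 = 60 + 9 = 69)
(R + (-5)**2)**2 = (69 + (-5)**2)**2 = (69 + 25)**2 = 94**2 = 8836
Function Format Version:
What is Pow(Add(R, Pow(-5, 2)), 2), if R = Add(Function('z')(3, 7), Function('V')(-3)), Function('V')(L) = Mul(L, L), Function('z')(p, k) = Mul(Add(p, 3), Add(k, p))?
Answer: 8836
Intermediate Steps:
Function('z')(p, k) = Mul(Add(3, p), Add(k, p))
Function('V')(L) = Pow(L, 2)
R = 69 (R = Add(Add(Pow(3, 2), Mul(3, 7), Mul(3, 3), Mul(7, 3)), Pow(-3, 2)) = Add(Add(9, 21, 9, 21), 9) = Add(60, 9) = 69)
Pow(Add(R, Pow(-5, 2)), 2) = Pow(Add(69, Pow(-5, 2)), 2) = Pow(Add(69, 25), 2) = Pow(94, 2) = 8836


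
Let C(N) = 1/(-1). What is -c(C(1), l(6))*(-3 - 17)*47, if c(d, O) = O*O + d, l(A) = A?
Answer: 32900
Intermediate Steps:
C(N) = -1 (C(N) = 1*(-1) = -1)
c(d, O) = d + O² (c(d, O) = O² + d = d + O²)
-c(C(1), l(6))*(-3 - 17)*47 = -(-1 + 6²)*(-3 - 17)*47 = -(-1 + 36)*(-20)*47 = -35*(-20)*47 = -1*(-700)*47 = 700*47 = 32900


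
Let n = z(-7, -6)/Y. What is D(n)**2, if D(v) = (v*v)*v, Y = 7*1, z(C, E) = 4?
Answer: 4096/117649 ≈ 0.034815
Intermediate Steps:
Y = 7
n = 4/7 ≈ 0.57143
D(v) = v**3 (D(v) = v**2*v = v**3)
D(n)**2 = ((4/7)**3)**2 = (64/343)**2 = 4096/117649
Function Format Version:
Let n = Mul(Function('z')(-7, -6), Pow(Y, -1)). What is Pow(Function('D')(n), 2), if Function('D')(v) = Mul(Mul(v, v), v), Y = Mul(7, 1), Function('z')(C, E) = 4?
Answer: Rational(4096, 117649) ≈ 0.034815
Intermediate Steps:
Y = 7
n = Rational(4, 7) (n = Mul(4, Pow(7, -1)) = Mul(4, Rational(1, 7)) = Rational(4, 7) ≈ 0.57143)
Function('D')(v) = Pow(v, 3) (Function('D')(v) = Mul(Pow(v, 2), v) = Pow(v, 3))
Pow(Function('D')(n), 2) = Pow(Pow(Rational(4, 7), 3), 2) = Pow(Rational(64, 343), 2) = Rational(4096, 117649)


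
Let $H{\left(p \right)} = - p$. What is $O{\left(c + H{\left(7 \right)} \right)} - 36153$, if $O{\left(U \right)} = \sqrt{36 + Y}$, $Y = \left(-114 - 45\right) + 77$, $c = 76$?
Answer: $-36153 + i \sqrt{46} \approx -36153.0 + 6.7823 i$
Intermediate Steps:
$Y = -82$ ($Y = -159 + 77 = -82$)
$O{\left(U \right)} = i \sqrt{46}$ ($O{\left(U \right)} = \sqrt{36 - 82} = \sqrt{-46} = i \sqrt{46}$)
$O{\left(c + H{\left(7 \right)} \right)} - 36153 = i \sqrt{46} - 36153 = -36153 + i \sqrt{46}$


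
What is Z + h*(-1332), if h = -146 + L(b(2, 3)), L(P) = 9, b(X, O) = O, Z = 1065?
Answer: 183549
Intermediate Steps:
h = -137 (h = -146 + 9 = -137)
Z + h*(-1332) = 1065 - 137*(-1332) = 1065 + 182484 = 183549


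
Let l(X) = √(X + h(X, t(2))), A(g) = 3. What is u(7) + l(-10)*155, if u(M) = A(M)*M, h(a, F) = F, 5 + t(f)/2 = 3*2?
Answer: 21 + 310*I*√2 ≈ 21.0 + 438.41*I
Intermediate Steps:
t(f) = 2 (t(f) = -10 + 2*(3*2) = -10 + 2*6 = -10 + 12 = 2)
l(X) = √(2 + X) (l(X) = √(X + 2) = √(2 + X))
u(M) = 3*M
u(7) + l(-10)*155 = 3*7 + √(2 - 10)*155 = 21 + √(-8)*155 = 21 + (2*I*√2)*155 = 21 + 310*I*√2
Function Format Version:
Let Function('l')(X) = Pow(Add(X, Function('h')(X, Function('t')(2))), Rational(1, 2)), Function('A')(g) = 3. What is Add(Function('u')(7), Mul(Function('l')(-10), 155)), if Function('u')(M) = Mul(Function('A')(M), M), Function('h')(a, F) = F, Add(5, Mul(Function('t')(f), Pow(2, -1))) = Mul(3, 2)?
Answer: Add(21, Mul(310, I, Pow(2, Rational(1, 2)))) ≈ Add(21.000, Mul(438.41, I))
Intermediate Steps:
Function('t')(f) = 2 (Function('t')(f) = Add(-10, Mul(2, Mul(3, 2))) = Add(-10, Mul(2, 6)) = Add(-10, 12) = 2)
Function('l')(X) = Pow(Add(2, X), Rational(1, 2)) (Function('l')(X) = Pow(Add(X, 2), Rational(1, 2)) = Pow(Add(2, X), Rational(1, 2)))
Function('u')(M) = Mul(3, M)
Add(Function('u')(7), Mul(Function('l')(-10), 155)) = Add(Mul(3, 7), Mul(Pow(Add(2, -10), Rational(1, 2)), 155)) = Add(21, Mul(Pow(-8, Rational(1, 2)), 155)) = Add(21, Mul(Mul(2, I, Pow(2, Rational(1, 2))), 155)) = Add(21, Mul(310, I, Pow(2, Rational(1, 2))))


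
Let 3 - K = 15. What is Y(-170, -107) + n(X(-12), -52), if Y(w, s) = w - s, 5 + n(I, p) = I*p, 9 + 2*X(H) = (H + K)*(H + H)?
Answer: -14810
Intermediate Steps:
K = -12 (K = 3 - 1*15 = 3 - 15 = -12)
X(H) = -9/2 + H*(-12 + H) (X(H) = -9/2 + ((H - 12)*(H + H))/2 = -9/2 + ((-12 + H)*(2*H))/2 = -9/2 + (2*H*(-12 + H))/2 = -9/2 + H*(-12 + H))
n(I, p) = -5 + I*p
Y(-170, -107) + n(X(-12), -52) = (-170 - 1*(-107)) + (-5 + (-9/2 + (-12)² - 12*(-12))*(-52)) = (-170 + 107) + (-5 + (-9/2 + 144 + 144)*(-52)) = -63 + (-5 + (567/2)*(-52)) = -63 + (-5 - 14742) = -63 - 14747 = -14810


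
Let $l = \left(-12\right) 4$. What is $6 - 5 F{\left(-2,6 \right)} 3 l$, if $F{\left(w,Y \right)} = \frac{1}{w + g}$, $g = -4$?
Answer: $-720$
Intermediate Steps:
$F{\left(w,Y \right)} = \frac{1}{-4 + w}$ ($F{\left(w,Y \right)} = \frac{1}{w - 4} = \frac{1}{-4 + w}$)
$l = -48$
$6 - 5 F{\left(-2,6 \right)} 3 l = 6 - \frac{5}{-4 - 2} \cdot 3 \left(-48\right) = 6 - \frac{5}{-6} \cdot 3 \left(-48\right) = 6 \left(-5\right) \left(- \frac{1}{6}\right) 3 \left(-48\right) = 6 \cdot \frac{5}{6} \cdot 3 \left(-48\right) = 6 \cdot \frac{5}{2} \left(-48\right) = 15 \left(-48\right) = -720$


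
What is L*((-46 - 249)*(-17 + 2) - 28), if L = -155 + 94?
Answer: -268217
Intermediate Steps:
L = -61
L*((-46 - 249)*(-17 + 2) - 28) = -61*((-46 - 249)*(-17 + 2) - 28) = -61*(-295*(-15) - 28) = -61*(4425 - 28) = -61*4397 = -268217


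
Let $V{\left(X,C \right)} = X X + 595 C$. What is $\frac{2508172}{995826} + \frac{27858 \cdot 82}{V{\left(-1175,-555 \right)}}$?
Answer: $\frac{47205816989}{10057842600} \approx 4.6934$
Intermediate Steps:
$V{\left(X,C \right)} = X^{2} + 595 C$
$\frac{2508172}{995826} + \frac{27858 \cdot 82}{V{\left(-1175,-555 \right)}} = \frac{2508172}{995826} + \frac{27858 \cdot 82}{\left(-1175\right)^{2} + 595 \left(-555\right)} = 2508172 \cdot \frac{1}{995826} + \frac{2284356}{1380625 - 330225} = \frac{1254086}{497913} + \frac{2284356}{1050400} = \frac{1254086}{497913} + 2284356 \cdot \frac{1}{1050400} = \frac{1254086}{497913} + \frac{571089}{262600} = \frac{47205816989}{10057842600}$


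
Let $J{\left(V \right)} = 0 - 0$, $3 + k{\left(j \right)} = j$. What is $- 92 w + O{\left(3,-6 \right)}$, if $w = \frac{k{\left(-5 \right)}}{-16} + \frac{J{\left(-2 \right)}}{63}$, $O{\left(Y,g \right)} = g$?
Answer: $-52$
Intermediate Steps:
$k{\left(j \right)} = -3 + j$
$J{\left(V \right)} = 0$ ($J{\left(V \right)} = 0 + 0 = 0$)
$w = \frac{1}{2}$ ($w = \frac{-3 - 5}{-16} + \frac{0}{63} = \left(-8\right) \left(- \frac{1}{16}\right) + 0 \cdot \frac{1}{63} = \frac{1}{2} + 0 = \frac{1}{2} \approx 0.5$)
$- 92 w + O{\left(3,-6 \right)} = \left(-92\right) \frac{1}{2} - 6 = -46 - 6 = -52$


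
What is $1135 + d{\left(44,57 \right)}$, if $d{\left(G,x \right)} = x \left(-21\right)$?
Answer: $-62$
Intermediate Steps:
$d{\left(G,x \right)} = - 21 x$
$1135 + d{\left(44,57 \right)} = 1135 - 1197 = -62$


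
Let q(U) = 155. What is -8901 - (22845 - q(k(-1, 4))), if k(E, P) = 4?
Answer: -31591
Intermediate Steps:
-8901 - (22845 - q(k(-1, 4))) = -8901 - (22845 - 1*155) = -8901 - (22845 - 155) = -8901 - 1*22690 = -8901 - 22690 = -31591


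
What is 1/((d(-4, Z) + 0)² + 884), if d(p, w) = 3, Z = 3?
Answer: 1/893 ≈ 0.0011198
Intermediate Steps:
1/((d(-4, Z) + 0)² + 884) = 1/((3 + 0)² + 884) = 1/(3² + 884) = 1/(9 + 884) = 1/893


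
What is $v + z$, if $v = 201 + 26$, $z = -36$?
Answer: $191$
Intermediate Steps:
$v = 227$
$v + z = 227 - 36 = 191$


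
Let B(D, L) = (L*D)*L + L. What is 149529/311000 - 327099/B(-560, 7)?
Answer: 105829818057/8531663000 ≈ 12.404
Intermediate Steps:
B(D, L) = L + D*L² (B(D, L) = (D*L)*L + L = D*L² + L = L + D*L²)
149529/311000 - 327099/B(-560, 7) = 149529/311000 - 327099*1/(7*(1 - 560*7)) = 149529*(1/311000) - 327099*1/(7*(1 - 3920)) = 149529/311000 - 327099/(7*(-3919)) = 149529/311000 - 327099/(-27433) = 149529/311000 - 327099*(-1/27433) = 149529/311000 + 327099/27433 = 105829818057/8531663000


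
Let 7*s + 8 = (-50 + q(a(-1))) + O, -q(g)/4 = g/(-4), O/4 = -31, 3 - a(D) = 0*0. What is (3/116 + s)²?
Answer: 430272049/659344 ≈ 652.58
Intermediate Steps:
a(D) = 3 (a(D) = 3 - 0*0 = 3 - 1*0 = 3 + 0 = 3)
O = -124 (O = 4*(-31) = -124)
q(g) = g (q(g) = -4*g/(-4) = -4*g*(-1)/4 = -(-1)*g = g)
s = -179/7 (s = -8/7 + ((-50 + 3) - 124)/7 = -8/7 + (-47 - 124)/7 = -8/7 + (⅐)*(-171) = -8/7 - 171/7 = -179/7 ≈ -25.571)
(3/116 + s)² = (3/116 - 179/7)² = (-20743/812)² = 430272049/659344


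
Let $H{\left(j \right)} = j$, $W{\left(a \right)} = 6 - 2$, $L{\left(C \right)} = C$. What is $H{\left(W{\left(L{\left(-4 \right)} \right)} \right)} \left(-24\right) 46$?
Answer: $-4416$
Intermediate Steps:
$W{\left(a \right)} = 4$
$H{\left(W{\left(L{\left(-4 \right)} \right)} \right)} \left(-24\right) 46 = 4 \left(-24\right) 46 = \left(-96\right) 46 = -4416$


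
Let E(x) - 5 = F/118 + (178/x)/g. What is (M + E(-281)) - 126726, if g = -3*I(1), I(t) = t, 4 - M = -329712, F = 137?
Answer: 20192861125/99474 ≈ 2.0300e+5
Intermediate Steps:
M = 329716 (M = 4 - 1*(-329712) = 4 + 329712 = 329716)
g = -3 (g = -3*1 = -3)
E(x) = 727/118 - 178/(3*x) (E(x) = 5 + (137/118 + (178/x)/(-3)) = 5 + (137*(1/118) + (178/x)*(-⅓)) = 5 + (137/118 - 178/(3*x)) = 727/118 - 178/(3*x))
(M + E(-281)) - 126726 = (329716 + (1/354)*(-21004 + 2181*(-281))/(-281)) - 126726 = (329716 + (1/354)*(-1/281)*(-21004 - 612861)) - 126726 = (329716 + (1/354)*(-1/281)*(-633865)) - 126726 = (329716 + 633865/99474) - 126726 = 32798803249/99474 - 126726 = 20192861125/99474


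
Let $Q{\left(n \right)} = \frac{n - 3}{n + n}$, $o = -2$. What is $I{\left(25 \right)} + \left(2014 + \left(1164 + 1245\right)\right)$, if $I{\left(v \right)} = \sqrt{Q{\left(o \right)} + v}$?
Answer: $4423 + \frac{\sqrt{105}}{2} \approx 4428.1$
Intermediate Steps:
$Q{\left(n \right)} = \frac{-3 + n}{2 n}$
$I{\left(v \right)} = \sqrt{\frac{5}{4} + v}$ ($I{\left(v \right)} = \sqrt{\frac{-3 - 2}{2 \left(-2\right)} + v} = \sqrt{\frac{1}{2} \left(- \frac{1}{2}\right) \left(-5\right) + v} = \sqrt{\frac{5}{4} + v}$)
$I{\left(25 \right)} + \left(2014 + \left(1164 + 1245\right)\right) = \frac{\sqrt{5 + 4 \cdot 25}}{2} + \left(2014 + \left(1164 + 1245\right)\right) = \frac{\sqrt{5 + 100}}{2} + \left(2014 + 2409\right) = \frac{\sqrt{105}}{2} + 4423 = 4423 + \frac{\sqrt{105}}{2}$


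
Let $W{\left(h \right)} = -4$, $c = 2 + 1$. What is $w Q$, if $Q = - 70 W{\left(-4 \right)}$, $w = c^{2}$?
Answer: $2520$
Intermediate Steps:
$c = 3$
$w = 9$ ($w = 3^{2} = 9$)
$Q = 280$ ($Q = \left(-70\right) \left(-4\right) = 280$)
$w Q = 9 \cdot 280 = 2520$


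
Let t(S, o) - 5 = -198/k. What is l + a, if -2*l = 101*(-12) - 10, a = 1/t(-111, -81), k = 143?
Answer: 28730/47 ≈ 611.28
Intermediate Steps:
t(S, o) = 47/13 (t(S, o) = 5 - 198/143 = 5 - 198*1/143 = 5 - 18/13 = 47/13)
a = 13/47 (a = 1/(47/13) = 13/47 ≈ 0.27660)
l = 611 (l = -(101*(-12) - 10)/2 = -(-1212 - 10)/2 = -1/2*(-1222) = 611)
l + a = 611 + 13/47 = 28730/47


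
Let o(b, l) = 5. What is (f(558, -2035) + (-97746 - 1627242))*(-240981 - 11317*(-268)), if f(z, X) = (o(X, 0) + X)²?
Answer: 6689326406200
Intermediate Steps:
f(z, X) = (5 + X)²
(f(558, -2035) + (-97746 - 1627242))*(-240981 - 11317*(-268)) = ((5 - 2035)² + (-97746 - 1627242))*(-240981 - 11317*(-268)) = ((-2030)² - 1724988)*(-240981 + 3032956) = (4120900 - 1724988)*2791975 = 2395912*2791975 = 6689326406200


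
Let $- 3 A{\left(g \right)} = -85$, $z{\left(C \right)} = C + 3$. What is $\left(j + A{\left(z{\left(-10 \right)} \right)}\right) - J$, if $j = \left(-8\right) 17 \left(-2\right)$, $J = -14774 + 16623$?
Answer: $- \frac{4646}{3} \approx -1548.7$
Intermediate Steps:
$z{\left(C \right)} = 3 + C$
$A{\left(g \right)} = \frac{85}{3}$ ($A{\left(g \right)} = \left(- \frac{1}{3}\right) \left(-85\right) = \frac{85}{3}$)
$J = 1849$
$j = 272$ ($j = \left(-136\right) \left(-2\right) = 272$)
$\left(j + A{\left(z{\left(-10 \right)} \right)}\right) - J = \left(272 + \frac{85}{3}\right) - 1849 = \frac{901}{3} - 1849 = - \frac{4646}{3}$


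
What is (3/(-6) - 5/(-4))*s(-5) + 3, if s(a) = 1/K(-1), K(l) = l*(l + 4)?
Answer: 11/4 ≈ 2.7500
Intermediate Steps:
K(l) = l*(4 + l)
s(a) = -⅓ (s(a) = 1/(-(4 - 1)) = 1/(-1*3) = 1/(-3) = -⅓)
(3/(-6) - 5/(-4))*s(-5) + 3 = (3/(-6) - 5/(-4))*(-⅓) + 3 = (3*(-⅙) - 5*(-¼))*(-⅓) + 3 = (-½ + 5/4)*(-⅓) + 3 = (¾)*(-⅓) + 3 = -¼ + 3 = 11/4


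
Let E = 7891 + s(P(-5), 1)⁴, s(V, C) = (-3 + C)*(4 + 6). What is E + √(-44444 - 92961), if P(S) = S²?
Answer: 167891 + I*√137405 ≈ 1.6789e+5 + 370.68*I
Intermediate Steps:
s(V, C) = -30 + 10*C (s(V, C) = (-3 + C)*10 = -30 + 10*C)
E = 167891 (E = 7891 + (-30 + 10*1)⁴ = 7891 + (-30 + 10)⁴ = 7891 + (-20)⁴ = 7891 + 160000 = 167891)
E + √(-44444 - 92961) = 167891 + √(-44444 - 92961) = 167891 + √(-137405) = 167891 + I*√137405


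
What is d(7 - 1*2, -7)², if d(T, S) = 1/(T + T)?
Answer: 1/100 ≈ 0.010000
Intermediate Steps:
d(T, S) = 1/(2*T)
d(7 - 1*2, -7)² = (1/(2*(7 - 1*2)))² = (1/(2*(7 - 2)))² = ((½)/5)² = ((½)*(⅕))² = (⅒)² = 1/100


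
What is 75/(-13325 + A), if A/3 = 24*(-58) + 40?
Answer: -75/17381 ≈ -0.0043151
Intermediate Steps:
A = -4056 (A = 3*(24*(-58) + 40) = 3*(-1392 + 40) = 3*(-1352) = -4056)
75/(-13325 + A) = 75/(-13325 - 4056) = 75/(-17381) = 75*(-1/17381) = -75/17381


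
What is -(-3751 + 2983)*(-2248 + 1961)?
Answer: -220416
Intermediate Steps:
-(-3751 + 2983)*(-2248 + 1961) = -(-768)*(-287) = -1*220416 = -220416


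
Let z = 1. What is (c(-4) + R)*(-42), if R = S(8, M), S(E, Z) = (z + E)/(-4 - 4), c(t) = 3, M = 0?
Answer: -315/4 ≈ -78.750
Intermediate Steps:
S(E, Z) = -⅛ - E/8 (S(E, Z) = (1 + E)/(-4 - 4) = (1 + E)/(-8) = (1 + E)*(-⅛) = -⅛ - E/8)
R = -9/8 (R = -⅛ - ⅛*8 = -⅛ - 1 = -9/8 ≈ -1.1250)
(c(-4) + R)*(-42) = (3 - 9/8)*(-42) = (15/8)*(-42) = -315/4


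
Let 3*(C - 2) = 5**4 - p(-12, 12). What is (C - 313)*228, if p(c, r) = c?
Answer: -22496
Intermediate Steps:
C = 643/3 (C = 2 + (5**4 - 1*(-12))/3 = 2 + (625 + 12)/3 = 2 + (1/3)*637 = 2 + 637/3 = 643/3 ≈ 214.33)
(C - 313)*228 = (643/3 - 313)*228 = -296/3*228 = -22496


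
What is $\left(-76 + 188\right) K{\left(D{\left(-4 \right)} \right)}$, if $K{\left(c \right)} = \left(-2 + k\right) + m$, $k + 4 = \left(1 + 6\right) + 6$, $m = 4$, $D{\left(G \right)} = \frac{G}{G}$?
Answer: $1232$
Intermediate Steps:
$D{\left(G \right)} = 1$
$k = 9$ ($k = -4 + \left(\left(1 + 6\right) + 6\right) = -4 + \left(7 + 6\right) = -4 + 13 = 9$)
$K{\left(c \right)} = 11$ ($K{\left(c \right)} = \left(-2 + 9\right) + 4 = 7 + 4 = 11$)
$\left(-76 + 188\right) K{\left(D{\left(-4 \right)} \right)} = \left(-76 + 188\right) 11 = 112 \cdot 11 = 1232$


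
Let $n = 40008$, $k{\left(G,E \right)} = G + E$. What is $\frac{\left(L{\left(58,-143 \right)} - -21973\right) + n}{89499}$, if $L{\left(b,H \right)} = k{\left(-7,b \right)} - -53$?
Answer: $\frac{20695}{29833} \approx 0.6937$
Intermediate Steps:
$k{\left(G,E \right)} = E + G$
$L{\left(b,H \right)} = 46 + b$ ($L{\left(b,H \right)} = \left(b - 7\right) - -53 = \left(-7 + b\right) + 53 = 46 + b$)
$\frac{\left(L{\left(58,-143 \right)} - -21973\right) + n}{89499} = \frac{\left(\left(46 + 58\right) - -21973\right) + 40008}{89499} = \left(\left(104 + 21973\right) + 40008\right) \frac{1}{89499} = \left(22077 + 40008\right) \frac{1}{89499} = 62085 \cdot \frac{1}{89499} = \frac{20695}{29833}$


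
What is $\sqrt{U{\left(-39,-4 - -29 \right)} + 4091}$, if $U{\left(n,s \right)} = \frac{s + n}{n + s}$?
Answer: $2 \sqrt{1023} \approx 63.969$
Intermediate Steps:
$U{\left(n,s \right)} = 1$ ($U{\left(n,s \right)} = \frac{n + s}{n + s} = 1$)
$\sqrt{U{\left(-39,-4 - -29 \right)} + 4091} = \sqrt{1 + 4091} = \sqrt{4092} = 2 \sqrt{1023}$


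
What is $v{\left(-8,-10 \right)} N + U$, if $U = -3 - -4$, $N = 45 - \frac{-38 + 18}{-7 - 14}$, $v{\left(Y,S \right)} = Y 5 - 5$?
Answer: $- \frac{13868}{7} \approx -1981.1$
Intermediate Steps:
$v{\left(Y,S \right)} = -5 + 5 Y$ ($v{\left(Y,S \right)} = 5 Y - 5 = -5 + 5 Y$)
$N = \frac{925}{21}$ ($N = 45 - - \frac{20}{-21} = 45 - \left(-20\right) \left(- \frac{1}{21}\right) = 45 - \frac{20}{21} = \frac{925}{21} \approx 44.048$)
$U = 1$ ($U = -3 + 4 = 1$)
$v{\left(-8,-10 \right)} N + U = \left(-5 + 5 \left(-8\right)\right) \frac{925}{21} + 1 = \left(-5 - 40\right) \frac{925}{21} + 1 = \left(-45\right) \frac{925}{21} + 1 = - \frac{13875}{7} + 1 = - \frac{13868}{7}$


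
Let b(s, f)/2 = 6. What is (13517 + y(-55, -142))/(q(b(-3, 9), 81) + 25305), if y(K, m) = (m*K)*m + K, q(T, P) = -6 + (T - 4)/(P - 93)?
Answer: -3286674/75895 ≈ -43.306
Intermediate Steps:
b(s, f) = 12 (b(s, f) = 2*6 = 12)
q(T, P) = -6 + (-4 + T)/(-93 + P)
y(K, m) = K + K*m² (y(K, m) = (K*m)*m + K = K*m² + K = K + K*m²)
(13517 + y(-55, -142))/(q(b(-3, 9), 81) + 25305) = (13517 - 55*(1 + (-142)²))/((554 + 12 - 6*81)/(-93 + 81) + 25305) = (13517 - 55*(1 + 20164))/((554 + 12 - 486)/(-12) + 25305) = (13517 - 55*20165)/(-1/12*80 + 25305) = (13517 - 1109075)/(-20/3 + 25305) = -1095558/75895/3 = -1095558*3/75895 = -3286674/75895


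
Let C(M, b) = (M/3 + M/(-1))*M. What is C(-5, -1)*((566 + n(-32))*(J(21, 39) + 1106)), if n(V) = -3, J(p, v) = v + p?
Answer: -32822900/3 ≈ -1.0941e+7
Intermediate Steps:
J(p, v) = p + v
C(M, b) = -2*M²/3 (C(M, b) = (M*(⅓) + M*(-1))*M = (M/3 - M)*M = (-2*M/3)*M = -2*M²/3)
C(-5, -1)*((566 + n(-32))*(J(21, 39) + 1106)) = (-⅔*(-5)²)*((566 - 3)*((21 + 39) + 1106)) = (-⅔*25)*(563*(60 + 1106)) = -28150*1166/3 = -50/3*656458 = -32822900/3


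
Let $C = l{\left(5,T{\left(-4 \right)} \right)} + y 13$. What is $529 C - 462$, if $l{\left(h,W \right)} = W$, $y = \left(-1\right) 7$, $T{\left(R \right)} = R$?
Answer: $-50717$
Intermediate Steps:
$y = -7$
$C = -95$ ($C = -4 - 91 = -95$)
$529 C - 462 = 529 \left(-95\right) - 462 = -50255 - 462 = -50717$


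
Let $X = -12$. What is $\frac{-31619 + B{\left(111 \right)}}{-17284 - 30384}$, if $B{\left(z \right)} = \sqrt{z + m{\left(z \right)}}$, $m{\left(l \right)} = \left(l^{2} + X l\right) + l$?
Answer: $\frac{31619}{47668} - \frac{\sqrt{11211}}{47668} \approx 0.6611$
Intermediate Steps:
$m{\left(l \right)} = l^{2} - 11 l$ ($m{\left(l \right)} = \left(l^{2} - 12 l\right) + l = l^{2} - 11 l$)
$B{\left(z \right)} = \sqrt{z + z \left(-11 + z\right)}$
$\frac{-31619 + B{\left(111 \right)}}{-17284 - 30384} = \frac{-31619 + \sqrt{111 \left(-10 + 111\right)}}{-17284 - 30384} = \frac{-31619 + \sqrt{111 \cdot 101}}{-47668} = \left(-31619 + \sqrt{11211}\right) \left(- \frac{1}{47668}\right) = \frac{31619}{47668} - \frac{\sqrt{11211}}{47668}$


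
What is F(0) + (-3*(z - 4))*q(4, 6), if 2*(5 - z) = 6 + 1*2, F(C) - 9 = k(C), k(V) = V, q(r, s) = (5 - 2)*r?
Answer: 117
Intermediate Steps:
q(r, s) = 3*r
F(C) = 9 + C
z = 1 (z = 5 - (6 + 1*2)/2 = 5 - (6 + 2)/2 = 5 - ½*8 = 5 - 4 = 1)
F(0) + (-3*(z - 4))*q(4, 6) = (9 + 0) + (-3*(1 - 4))*(3*4) = 9 - 3*(-3)*12 = 9 + 9*12 = 9 + 108 = 117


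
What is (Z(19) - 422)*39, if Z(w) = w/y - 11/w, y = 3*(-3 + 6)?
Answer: -934700/57 ≈ -16398.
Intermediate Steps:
y = 9 (y = 3*3 = 9)
Z(w) = -11/w + w/9 (Z(w) = w/9 - 11/w = -11/w + w/9)
(Z(19) - 422)*39 = ((-11/19 + (⅑)*19) - 422)*39 = ((-11*1/19 + 19/9) - 422)*39 = ((-11/19 + 19/9) - 422)*39 = (262/171 - 422)*39 = -71900/171*39 = -934700/57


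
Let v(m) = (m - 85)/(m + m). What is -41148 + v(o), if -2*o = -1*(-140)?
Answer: -1152113/28 ≈ -41147.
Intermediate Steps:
o = -70 (o = -(-1)*(-140)/2 = -1/2*140 = -70)
v(m) = (-85 + m)/(2*m) (v(m) = (-85 + m)/((2*m)) = (-85 + m)*(1/(2*m)) = (-85 + m)/(2*m))
-41148 + v(o) = -41148 + (1/2)*(-85 - 70)/(-70) = -41148 + (1/2)*(-1/70)*(-155) = -41148 + 31/28 = -1152113/28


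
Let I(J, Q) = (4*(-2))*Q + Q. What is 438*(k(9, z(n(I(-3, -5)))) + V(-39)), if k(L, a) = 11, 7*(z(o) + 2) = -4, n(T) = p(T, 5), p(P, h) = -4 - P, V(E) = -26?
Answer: -6570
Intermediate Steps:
I(J, Q) = -7*Q (I(J, Q) = -8*Q + Q = -7*Q)
n(T) = -4 - T
z(o) = -18/7 (z(o) = -2 + (⅐)*(-4) = -2 - 4/7 = -18/7)
438*(k(9, z(n(I(-3, -5)))) + V(-39)) = 438*(11 - 26) = 438*(-15) = -6570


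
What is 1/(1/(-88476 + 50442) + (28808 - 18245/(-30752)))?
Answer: 584810784/16847576015261 ≈ 3.4712e-5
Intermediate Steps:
1/(1/(-88476 + 50442) + (28808 - 18245/(-30752))) = 1/(1/(-38034) + (28808 - 18245*(-1/30752))) = 1/(-1/38034 + (28808 + 18245/30752)) = 1/(-1/38034 + 885921861/30752) = 1/(16847576015261/584810784) = 584810784/16847576015261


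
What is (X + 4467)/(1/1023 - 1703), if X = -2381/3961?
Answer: -9049154169/3450363724 ≈ -2.6227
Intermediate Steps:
X = -2381/3961 (X = -2381*1/3961 = -2381/3961 ≈ -0.60111)
(X + 4467)/(1/1023 - 1703) = (-2381/3961 + 4467)/(1/1023 - 1703) = 17691406/(3961*(1/1023 - 1703)) = 17691406/(3961*(-1742168/1023)) = (17691406/3961)*(-1023/1742168) = -9049154169/3450363724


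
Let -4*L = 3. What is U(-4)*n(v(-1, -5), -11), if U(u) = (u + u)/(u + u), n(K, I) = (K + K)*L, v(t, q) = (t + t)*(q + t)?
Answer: -18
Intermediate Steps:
L = -3/4 (L = -1/4*3 = -3/4 ≈ -0.75000)
v(t, q) = 2*t*(q + t) (v(t, q) = (2*t)*(q + t) = 2*t*(q + t))
n(K, I) = -3*K/2 (n(K, I) = (K + K)*(-3/4) = (2*K)*(-3/4) = -3*K/2)
U(u) = 1 (U(u) = (2*u)/((2*u)) = (2*u)*(1/(2*u)) = 1)
U(-4)*n(v(-1, -5), -11) = 1*(-3*(-1)*(-5 - 1)) = 1*(-3*(-1)*(-6)) = 1*(-3/2*12) = 1*(-18) = -18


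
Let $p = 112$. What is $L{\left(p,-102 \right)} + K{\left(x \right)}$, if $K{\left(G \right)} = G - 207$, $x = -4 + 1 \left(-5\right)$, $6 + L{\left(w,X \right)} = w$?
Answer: $-110$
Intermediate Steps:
$L{\left(w,X \right)} = -6 + w$
$x = -9$ ($x = -4 - 5 = -9$)
$K{\left(G \right)} = -207 + G$
$L{\left(p,-102 \right)} + K{\left(x \right)} = \left(-6 + 112\right) - 216 = 106 - 216 = -110$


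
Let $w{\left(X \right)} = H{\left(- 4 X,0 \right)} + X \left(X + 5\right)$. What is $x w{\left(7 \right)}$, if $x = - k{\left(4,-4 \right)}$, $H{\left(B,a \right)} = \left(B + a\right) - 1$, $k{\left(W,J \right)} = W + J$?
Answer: $0$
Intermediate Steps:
$k{\left(W,J \right)} = J + W$
$H{\left(B,a \right)} = -1 + B + a$
$w{\left(X \right)} = -1 - 4 X + X \left(5 + X\right)$ ($w{\left(X \right)} = \left(-1 - 4 X + 0\right) + X \left(X + 5\right) = \left(-1 - 4 X\right) + X \left(5 + X\right) = -1 - 4 X + X \left(5 + X\right)$)
$x = 0$ ($x = - (-4 + 4) = \left(-1\right) 0 = 0$)
$x w{\left(7 \right)} = 0 \left(-1 + 7 + 7^{2}\right) = 0 \left(-1 + 7 + 49\right) = 0 \cdot 55 = 0$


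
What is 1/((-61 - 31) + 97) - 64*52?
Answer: -16639/5 ≈ -3327.8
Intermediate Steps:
1/((-61 - 31) + 97) - 64*52 = 1/(-92 + 97) - 3328 = 1/5 - 3328 = ⅕ - 3328 = -16639/5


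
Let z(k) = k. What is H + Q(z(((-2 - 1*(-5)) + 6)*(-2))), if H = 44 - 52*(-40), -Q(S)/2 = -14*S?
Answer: 1620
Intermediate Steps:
Q(S) = 28*S (Q(S) = -(-28)*S = 28*S)
H = 2124 (H = 44 + 2080 = 2124)
H + Q(z(((-2 - 1*(-5)) + 6)*(-2))) = 2124 + 28*(((-2 - 1*(-5)) + 6)*(-2)) = 2124 + 28*(((-2 + 5) + 6)*(-2)) = 2124 + 28*((3 + 6)*(-2)) = 2124 + 28*(9*(-2)) = 2124 + 28*(-18) = 2124 - 504 = 1620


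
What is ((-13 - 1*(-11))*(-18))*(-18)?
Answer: -648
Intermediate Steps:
((-13 - 1*(-11))*(-18))*(-18) = ((-13 + 11)*(-18))*(-18) = -2*(-18)*(-18) = 36*(-18) = -648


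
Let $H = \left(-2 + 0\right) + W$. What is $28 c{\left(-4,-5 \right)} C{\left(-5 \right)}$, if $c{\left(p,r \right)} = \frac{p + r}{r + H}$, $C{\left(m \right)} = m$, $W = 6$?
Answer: $-1260$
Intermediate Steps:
$H = 4$ ($H = \left(-2 + 0\right) + 6 = -2 + 6 = 4$)
$c{\left(p,r \right)} = \frac{p + r}{4 + r}$ ($c{\left(p,r \right)} = \frac{p + r}{r + 4} = \frac{p + r}{4 + r}$)
$28 c{\left(-4,-5 \right)} C{\left(-5 \right)} = 28 \frac{-4 - 5}{4 - 5} \left(-5\right) = 28 \frac{1}{-1} \left(-9\right) \left(-5\right) = 28 \left(\left(-1\right) \left(-9\right)\right) \left(-5\right) = 28 \cdot 9 \left(-5\right) = 252 \left(-5\right) = -1260$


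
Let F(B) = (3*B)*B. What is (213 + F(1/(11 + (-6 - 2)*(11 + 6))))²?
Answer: 11076435984384/244140625 ≈ 45369.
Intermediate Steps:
F(B) = 3*B²
(213 + F(1/(11 + (-6 - 2)*(11 + 6))))² = (213 + 3*(1/(11 + (-6 - 2)*(11 + 6)))²)² = (213 + 3*(1/(11 - 8*17))²)² = (213 + 3*(1/(11 - 136))²)² = (213 + 3*(1/(-125))²)² = (213 + 3*(-1/125)²)² = (213 + 3*(1/15625))² = (213 + 3/15625)² = (3328128/15625)² = 11076435984384/244140625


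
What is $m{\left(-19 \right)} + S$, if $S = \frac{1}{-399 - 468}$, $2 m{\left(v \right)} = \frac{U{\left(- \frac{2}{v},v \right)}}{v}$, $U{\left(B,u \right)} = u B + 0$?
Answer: $\frac{848}{16473} \approx 0.051478$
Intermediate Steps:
$U{\left(B,u \right)} = B u$ ($U{\left(B,u \right)} = B u + 0 = B u$)
$m{\left(v \right)} = - \frac{1}{v}$ ($m{\left(v \right)} = \frac{- \frac{2}{v} v \frac{1}{v}}{2} = \frac{\left(-2\right) \frac{1}{v}}{2} = - \frac{1}{v}$)
$S = - \frac{1}{867}$ ($S = \frac{1}{-867} = - \frac{1}{867} \approx -0.0011534$)
$m{\left(-19 \right)} + S = - \frac{1}{-19} - \frac{1}{867} = \left(-1\right) \left(- \frac{1}{19}\right) - \frac{1}{867} = \frac{1}{19} - \frac{1}{867} = \frac{848}{16473}$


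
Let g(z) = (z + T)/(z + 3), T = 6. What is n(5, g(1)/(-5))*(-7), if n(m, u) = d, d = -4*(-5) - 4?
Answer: -112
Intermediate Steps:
g(z) = (6 + z)/(3 + z) (g(z) = (z + 6)/(z + 3) = (6 + z)/(3 + z))
d = 16 (d = 20 - 4 = 16)
n(m, u) = 16
n(5, g(1)/(-5))*(-7) = 16*(-7) = -112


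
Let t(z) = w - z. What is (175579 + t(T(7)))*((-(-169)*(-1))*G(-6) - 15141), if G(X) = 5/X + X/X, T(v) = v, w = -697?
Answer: -15916248125/6 ≈ -2.6527e+9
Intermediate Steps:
G(X) = 1 + 5/X (G(X) = 5/X + 1 = 1 + 5/X)
t(z) = -697 - z
(175579 + t(T(7)))*((-(-169)*(-1))*G(-6) - 15141) = (175579 + (-697 - 1*7))*((-(-169)*(-1))*((5 - 6)/(-6)) - 15141) = (175579 + (-697 - 7))*((-13*13)*(-⅙*(-1)) - 15141) = (175579 - 704)*(-169*⅙ - 15141) = 174875*(-169/6 - 15141) = 174875*(-91015/6) = -15916248125/6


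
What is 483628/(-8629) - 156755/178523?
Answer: -87691360339/1540474967 ≈ -56.925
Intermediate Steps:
483628/(-8629) - 156755/178523 = 483628*(-1/8629) - 156755*1/178523 = -483628/8629 - 156755/178523 = -87691360339/1540474967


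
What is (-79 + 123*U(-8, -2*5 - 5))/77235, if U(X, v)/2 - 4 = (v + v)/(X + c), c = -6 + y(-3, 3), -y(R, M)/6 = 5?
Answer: 2360/169917 ≈ 0.013889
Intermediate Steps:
y(R, M) = -30 (y(R, M) = -6*5 = -30)
c = -36 (c = -6 - 30 = -36)
U(X, v) = 8 + 4*v/(-36 + X) (U(X, v) = 8 + 2*((v + v)/(X - 36)) = 8 + 2*((2*v)/(-36 + X)) = 8 + 2*(2*v/(-36 + X)) = 8 + 4*v/(-36 + X))
(-79 + 123*U(-8, -2*5 - 5))/77235 = (-79 + 123*(4*(-72 + (-2*5 - 5) + 2*(-8))/(-36 - 8)))/77235 = (-79 + 123*(4*(-72 + (-10 - 5) - 16)/(-44)))*(1/77235) = (-79 + 123*(4*(-1/44)*(-72 - 15 - 16)))*(1/77235) = (-79 + 123*(4*(-1/44)*(-103)))*(1/77235) = (-79 + 123*(103/11))*(1/77235) = (-79 + 12669/11)*(1/77235) = (11800/11)*(1/77235) = 2360/169917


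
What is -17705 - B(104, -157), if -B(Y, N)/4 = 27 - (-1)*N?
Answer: -18225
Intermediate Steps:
B(Y, N) = -108 - 4*N (B(Y, N) = -4*(27 - (-1)*N) = -4*(27 + N) = -108 - 4*N)
-17705 - B(104, -157) = -17705 - (-108 - 4*(-157)) = -17705 - (-108 + 628) = -17705 - 1*520 = -17705 - 520 = -18225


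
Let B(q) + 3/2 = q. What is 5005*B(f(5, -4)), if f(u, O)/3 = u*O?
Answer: -615615/2 ≈ -3.0781e+5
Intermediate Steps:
f(u, O) = 3*O*u (f(u, O) = 3*(u*O) = 3*(O*u) = 3*O*u)
B(q) = -3/2 + q
5005*B(f(5, -4)) = 5005*(-3/2 + 3*(-4)*5) = 5005*(-3/2 - 60) = 5005*(-123/2) = -615615/2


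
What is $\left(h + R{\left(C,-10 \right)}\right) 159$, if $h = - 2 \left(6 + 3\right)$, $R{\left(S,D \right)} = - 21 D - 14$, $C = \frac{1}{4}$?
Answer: $28302$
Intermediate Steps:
$C = \frac{1}{4} \approx 0.25$
$R{\left(S,D \right)} = -14 - 21 D$ ($R{\left(S,D \right)} = - 21 D - 14 = -14 - 21 D$)
$h = -18$ ($h = \left(-2\right) 9 = -18$)
$\left(h + R{\left(C,-10 \right)}\right) 159 = \left(-18 - -196\right) 159 = \left(-18 + \left(-14 + 210\right)\right) 159 = \left(-18 + 196\right) 159 = 178 \cdot 159 = 28302$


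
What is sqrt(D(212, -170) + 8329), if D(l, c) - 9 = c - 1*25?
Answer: sqrt(8143) ≈ 90.239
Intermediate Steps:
D(l, c) = -16 + c (D(l, c) = 9 + (c - 1*25) = 9 + (c - 25) = 9 + (-25 + c) = -16 + c)
sqrt(D(212, -170) + 8329) = sqrt((-16 - 170) + 8329) = sqrt(-186 + 8329) = sqrt(8143)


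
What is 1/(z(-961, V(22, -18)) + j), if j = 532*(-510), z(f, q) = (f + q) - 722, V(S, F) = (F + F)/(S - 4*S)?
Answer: -11/3003027 ≈ -3.6630e-6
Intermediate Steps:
V(S, F) = -2*F/(3*S) (V(S, F) = (2*F)/((-3*S)) = (2*F)*(-1/(3*S)) = -2*F/(3*S))
z(f, q) = -722 + f + q
j = -271320
1/(z(-961, V(22, -18)) + j) = 1/((-722 - 961 - ⅔*(-18)/22) - 271320) = 1/((-722 - 961 - ⅔*(-18)*1/22) - 271320) = 1/((-722 - 961 + 6/11) - 271320) = 1/(-18507/11 - 271320) = 1/(-3003027/11) = -11/3003027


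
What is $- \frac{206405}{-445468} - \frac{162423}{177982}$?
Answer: $- \frac{17808937127}{39642642788} \approx -0.44924$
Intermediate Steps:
$- \frac{206405}{-445468} - \frac{162423}{177982} = \left(-206405\right) \left(- \frac{1}{445468}\right) - \frac{162423}{177982} = \frac{206405}{445468} - \frac{162423}{177982} = - \frac{17808937127}{39642642788}$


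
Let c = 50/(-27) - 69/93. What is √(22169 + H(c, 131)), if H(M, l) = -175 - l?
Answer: √21863 ≈ 147.86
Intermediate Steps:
c = -2171/837 (c = 50*(-1/27) - 69*1/93 = -50/27 - 23/31 = -2171/837 ≈ -2.5938)
√(22169 + H(c, 131)) = √(22169 + (-175 - 1*131)) = √(22169 + (-175 - 131)) = √(22169 - 306) = √21863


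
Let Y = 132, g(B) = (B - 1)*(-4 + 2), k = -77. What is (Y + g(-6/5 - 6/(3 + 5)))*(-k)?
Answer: 106183/10 ≈ 10618.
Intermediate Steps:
g(B) = 2 - 2*B (g(B) = (-1 + B)*(-2) = 2 - 2*B)
(Y + g(-6/5 - 6/(3 + 5)))*(-k) = (132 + (2 - 2*(-6/5 - 6/(3 + 5))))*(-1*(-77)) = (132 + (2 - 2*(-6*⅕ - 6/8)))*77 = (132 + (2 - 2*(-6/5 - 6*⅛)))*77 = (132 + (2 - 2*(-6/5 - ¾)))*77 = (132 + (2 - 2*(-39/20)))*77 = (132 + (2 + 39/10))*77 = (132 + 59/10)*77 = (1379/10)*77 = 106183/10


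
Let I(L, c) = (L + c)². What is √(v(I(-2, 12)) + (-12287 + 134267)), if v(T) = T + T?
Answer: 2*√30545 ≈ 349.54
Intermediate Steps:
v(T) = 2*T
√(v(I(-2, 12)) + (-12287 + 134267)) = √(2*(-2 + 12)² + (-12287 + 134267)) = √(2*10² + 121980) = √(2*100 + 121980) = √(200 + 121980) = √122180 = 2*√30545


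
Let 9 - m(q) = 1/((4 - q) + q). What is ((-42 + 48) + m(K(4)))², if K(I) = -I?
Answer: 3481/16 ≈ 217.56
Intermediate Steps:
m(q) = 35/4 (m(q) = 9 - 1/((4 - q) + q) = 9 - 1/4 = 9 - 1*¼ = 9 - ¼ = 35/4)
((-42 + 48) + m(K(4)))² = ((-42 + 48) + 35/4)² = (6 + 35/4)² = (59/4)² = 3481/16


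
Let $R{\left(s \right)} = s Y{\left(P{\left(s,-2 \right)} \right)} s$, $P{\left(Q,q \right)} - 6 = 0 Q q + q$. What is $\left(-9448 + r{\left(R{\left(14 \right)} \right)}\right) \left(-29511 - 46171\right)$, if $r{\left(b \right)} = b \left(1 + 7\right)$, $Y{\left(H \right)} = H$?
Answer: $240366032$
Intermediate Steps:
$P{\left(Q,q \right)} = 6 + q$ ($P{\left(Q,q \right)} = 6 + \left(0 Q q + q\right) = 6 + \left(0 q + q\right) = 6 + \left(0 + q\right) = 6 + q$)
$R{\left(s \right)} = 4 s^{2}$ ($R{\left(s \right)} = s \left(6 - 2\right) s = s 4 s = 4 s s = 4 s^{2}$)
$r{\left(b \right)} = 8 b$ ($r{\left(b \right)} = b 8 = 8 b$)
$\left(-9448 + r{\left(R{\left(14 \right)} \right)}\right) \left(-29511 - 46171\right) = \left(-9448 + 8 \cdot 4 \cdot 14^{2}\right) \left(-29511 - 46171\right) = \left(-9448 + 8 \cdot 4 \cdot 196\right) \left(-75682\right) = \left(-9448 + 8 \cdot 784\right) \left(-75682\right) = \left(-9448 + 6272\right) \left(-75682\right) = \left(-3176\right) \left(-75682\right) = 240366032$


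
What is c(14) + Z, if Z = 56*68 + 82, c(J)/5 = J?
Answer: 3960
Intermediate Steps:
c(J) = 5*J
Z = 3890 (Z = 3808 + 82 = 3890)
c(14) + Z = 5*14 + 3890 = 70 + 3890 = 3960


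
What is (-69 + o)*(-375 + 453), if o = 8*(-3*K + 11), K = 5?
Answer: -7878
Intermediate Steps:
o = -32 (o = 8*(-3*5 + 11) = 8*(-15 + 11) = 8*(-4) = -32)
(-69 + o)*(-375 + 453) = (-69 - 32)*(-375 + 453) = -101*78 = -7878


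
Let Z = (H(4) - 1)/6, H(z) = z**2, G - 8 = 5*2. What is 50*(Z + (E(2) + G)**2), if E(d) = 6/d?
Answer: 22175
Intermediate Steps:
G = 18 (G = 8 + 5*2 = 8 + 10 = 18)
Z = 5/2 (Z = (4**2 - 1)/6 = (16 - 1)/6 = (1/6)*15 = 5/2 ≈ 2.5000)
50*(Z + (E(2) + G)**2) = 50*(5/2 + (6/2 + 18)**2) = 50*(5/2 + (6*(1/2) + 18)**2) = 50*(5/2 + (3 + 18)**2) = 50*(5/2 + 21**2) = 50*(5/2 + 441) = 50*(887/2) = 22175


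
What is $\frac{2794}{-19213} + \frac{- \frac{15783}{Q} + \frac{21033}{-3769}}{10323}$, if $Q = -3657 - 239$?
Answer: $- \frac{141318299418007}{970789210858392} \approx -0.14557$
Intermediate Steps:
$Q = -3896$ ($Q = -3657 - 239 = -3896$)
$\frac{2794}{-19213} + \frac{- \frac{15783}{Q} + \frac{21033}{-3769}}{10323} = \frac{2794}{-19213} + \frac{- \frac{15783}{-3896} + \frac{21033}{-3769}}{10323} = 2794 \left(- \frac{1}{19213}\right) + \left(\left(-15783\right) \left(- \frac{1}{3896}\right) + 21033 \left(- \frac{1}{3769}\right)\right) \frac{1}{10323} = - \frac{2794}{19213} + \left(\frac{15783}{3896} - \frac{21033}{3769}\right) \frac{1}{10323} = - \frac{2794}{19213} - \frac{7486147}{50527726584} = - \frac{141318299418007}{970789210858392}$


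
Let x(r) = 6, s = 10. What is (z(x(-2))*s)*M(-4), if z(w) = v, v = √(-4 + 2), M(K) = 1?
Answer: 10*I*√2 ≈ 14.142*I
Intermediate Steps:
v = I*√2 (v = √(-2) = I*√2 ≈ 1.4142*I)
z(w) = I*√2
(z(x(-2))*s)*M(-4) = ((I*√2)*10)*1 = (10*I*√2)*1 = 10*I*√2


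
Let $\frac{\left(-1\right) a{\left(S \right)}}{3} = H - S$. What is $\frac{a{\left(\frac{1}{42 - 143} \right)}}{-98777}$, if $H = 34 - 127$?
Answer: $- \frac{28176}{9976477} \approx -0.0028242$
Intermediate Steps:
$H = -93$
$a{\left(S \right)} = 279 + 3 S$ ($a{\left(S \right)} = - 3 \left(-93 - S\right) = 279 + 3 S$)
$\frac{a{\left(\frac{1}{42 - 143} \right)}}{-98777} = \frac{279 + \frac{3}{42 - 143}}{-98777} = \left(279 + \frac{3}{-101}\right) \left(- \frac{1}{98777}\right) = \left(279 + 3 \left(- \frac{1}{101}\right)\right) \left(- \frac{1}{98777}\right) = \left(279 - \frac{3}{101}\right) \left(- \frac{1}{98777}\right) = \frac{28176}{101} \left(- \frac{1}{98777}\right) = - \frac{28176}{9976477}$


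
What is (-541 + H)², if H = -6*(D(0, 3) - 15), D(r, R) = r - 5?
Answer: 177241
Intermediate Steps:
D(r, R) = -5 + r
H = 120 (H = -6*((-5 + 0) - 15) = -6*(-5 - 15) = -6*(-20) = 120)
(-541 + H)² = (-541 + 120)² = (-421)² = 177241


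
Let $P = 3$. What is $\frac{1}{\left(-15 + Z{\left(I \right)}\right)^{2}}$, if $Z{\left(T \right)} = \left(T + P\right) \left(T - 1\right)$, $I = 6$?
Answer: $\frac{1}{900} \approx 0.0011111$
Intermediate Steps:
$Z{\left(T \right)} = \left(-1 + T\right) \left(3 + T\right)$ ($Z{\left(T \right)} = \left(T + 3\right) \left(T - 1\right) = \left(3 + T\right) \left(-1 + T\right) = \left(-1 + T\right) \left(3 + T\right)$)
$\frac{1}{\left(-15 + Z{\left(I \right)}\right)^{2}} = \frac{1}{\left(-15 + \left(-3 + 6^{2} + 2 \cdot 6\right)\right)^{2}} = \frac{1}{\left(-15 + \left(-3 + 36 + 12\right)\right)^{2}} = \frac{1}{\left(-15 + 45\right)^{2}} = \frac{1}{30^{2}} = \frac{1}{900}$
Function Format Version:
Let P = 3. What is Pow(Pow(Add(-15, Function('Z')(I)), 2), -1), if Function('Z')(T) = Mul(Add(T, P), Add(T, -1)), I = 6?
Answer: Rational(1, 900) ≈ 0.0011111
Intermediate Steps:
Function('Z')(T) = Mul(Add(-1, T), Add(3, T)) (Function('Z')(T) = Mul(Add(T, 3), Add(T, -1)) = Mul(Add(3, T), Add(-1, T)) = Mul(Add(-1, T), Add(3, T)))
Pow(Pow(Add(-15, Function('Z')(I)), 2), -1) = Pow(Pow(Add(-15, Add(-3, Pow(6, 2), Mul(2, 6))), 2), -1) = Pow(Pow(Add(-15, Add(-3, 36, 12)), 2), -1) = Pow(Pow(Add(-15, 45), 2), -1) = Pow(Pow(30, 2), -1) = Pow(900, -1) = Rational(1, 900)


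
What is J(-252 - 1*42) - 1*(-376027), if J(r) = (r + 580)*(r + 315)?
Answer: 382033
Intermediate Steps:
J(r) = (315 + r)*(580 + r) (J(r) = (580 + r)*(315 + r) = (315 + r)*(580 + r))
J(-252 - 1*42) - 1*(-376027) = (182700 + (-252 - 1*42)² + 895*(-252 - 1*42)) - 1*(-376027) = (182700 + (-252 - 42)² + 895*(-252 - 42)) + 376027 = (182700 + (-294)² + 895*(-294)) + 376027 = (182700 + 86436 - 263130) + 376027 = 6006 + 376027 = 382033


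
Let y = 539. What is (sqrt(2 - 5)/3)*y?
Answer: 539*I*sqrt(3)/3 ≈ 311.19*I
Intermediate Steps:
(sqrt(2 - 5)/3)*y = (sqrt(2 - 5)/3)*539 = (sqrt(-3)*(1/3))*539 = ((I*sqrt(3))*(1/3))*539 = (I*sqrt(3)/3)*539 = 539*I*sqrt(3)/3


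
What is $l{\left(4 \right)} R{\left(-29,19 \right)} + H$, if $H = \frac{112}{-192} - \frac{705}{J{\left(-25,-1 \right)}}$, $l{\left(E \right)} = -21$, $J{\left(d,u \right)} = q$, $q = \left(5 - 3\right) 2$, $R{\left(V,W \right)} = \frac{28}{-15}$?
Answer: $- \frac{4129}{30} \approx -137.63$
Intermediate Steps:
$R{\left(V,W \right)} = - \frac{28}{15}$ ($R{\left(V,W \right)} = 28 \left(- \frac{1}{15}\right) = - \frac{28}{15}$)
$q = 4$ ($q = 2 \cdot 2 = 4$)
$J{\left(d,u \right)} = 4$
$H = - \frac{1061}{6}$ ($H = \frac{112}{-192} - \frac{705}{4} = 112 \left(- \frac{1}{192}\right) - \frac{705}{4} = - \frac{7}{12} - \frac{705}{4} = - \frac{1061}{6} \approx -176.83$)
$l{\left(4 \right)} R{\left(-29,19 \right)} + H = \left(-21\right) \left(- \frac{28}{15}\right) - \frac{1061}{6} = \frac{196}{5} - \frac{1061}{6} = - \frac{4129}{30}$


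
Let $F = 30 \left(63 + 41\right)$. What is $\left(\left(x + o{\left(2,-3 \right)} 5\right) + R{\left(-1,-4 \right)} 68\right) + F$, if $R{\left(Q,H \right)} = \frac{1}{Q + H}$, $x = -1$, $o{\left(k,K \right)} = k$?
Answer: $\frac{15577}{5} \approx 3115.4$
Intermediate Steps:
$F = 3120$ ($F = 30 \cdot 104 = 3120$)
$R{\left(Q,H \right)} = \frac{1}{H + Q}$
$\left(\left(x + o{\left(2,-3 \right)} 5\right) + R{\left(-1,-4 \right)} 68\right) + F = \left(\left(-1 + 2 \cdot 5\right) + \frac{1}{-4 - 1} \cdot 68\right) + 3120 = \left(\left(-1 + 10\right) + \frac{1}{-5} \cdot 68\right) + 3120 = \left(9 - \frac{68}{5}\right) + 3120 = - \frac{23}{5} + 3120 = \frac{15577}{5}$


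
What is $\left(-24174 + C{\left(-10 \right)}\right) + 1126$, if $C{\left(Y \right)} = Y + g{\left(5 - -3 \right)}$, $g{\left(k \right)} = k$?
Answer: $-23050$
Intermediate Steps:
$C{\left(Y \right)} = 8 + Y$ ($C{\left(Y \right)} = Y + \left(5 - -3\right) = Y + \left(5 + 3\right) = Y + 8 = 8 + Y$)
$\left(-24174 + C{\left(-10 \right)}\right) + 1126 = \left(-24174 + \left(8 - 10\right)\right) + 1126 = \left(-24174 - 2\right) + 1126 = -24176 + 1126 = -23050$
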